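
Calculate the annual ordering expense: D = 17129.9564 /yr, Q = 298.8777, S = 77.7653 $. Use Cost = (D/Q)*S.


Number of orders = D/Q = 57.3143
Cost = 57.3143 * 77.7653 = 4457.0612

4457.0612 $/yr


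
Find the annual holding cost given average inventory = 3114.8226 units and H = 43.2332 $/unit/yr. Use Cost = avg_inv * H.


Cost = 3114.8226 * 43.2332 = 134663.7484

134663.7484 $/yr


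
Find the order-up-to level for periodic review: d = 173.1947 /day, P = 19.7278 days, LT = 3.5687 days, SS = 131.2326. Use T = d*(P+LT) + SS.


P + LT = 23.2965
d*(P+LT) = 173.1947 * 23.2965 = 4034.8303
T = 4034.8303 + 131.2326 = 4166.0629

4166.0629 units


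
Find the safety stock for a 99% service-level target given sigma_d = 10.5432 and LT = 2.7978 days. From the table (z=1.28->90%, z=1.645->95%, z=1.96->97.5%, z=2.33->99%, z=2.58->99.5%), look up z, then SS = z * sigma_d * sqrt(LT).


From the table, SL = 99% corresponds to z = 2.33
sqrt(LT) = sqrt(2.7978) = 1.6727
SS = 2.33 * 10.5432 * 1.6727 = 41.0901

41.0901 units


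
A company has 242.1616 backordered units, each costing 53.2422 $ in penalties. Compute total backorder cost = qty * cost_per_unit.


Total = 242.1616 * 53.2422 = 12893.2163

12893.2163 $


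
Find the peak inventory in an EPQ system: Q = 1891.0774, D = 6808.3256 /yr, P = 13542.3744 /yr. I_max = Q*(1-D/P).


D/P = 0.5027
1 - D/P = 0.4973
I_max = 1891.0774 * 0.4973 = 940.3526

940.3526 units


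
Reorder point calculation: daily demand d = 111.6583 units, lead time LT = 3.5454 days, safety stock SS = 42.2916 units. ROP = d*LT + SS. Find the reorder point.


d*LT = 111.6583 * 3.5454 = 395.8733
ROP = 395.8733 + 42.2916 = 438.1649

438.1649 units


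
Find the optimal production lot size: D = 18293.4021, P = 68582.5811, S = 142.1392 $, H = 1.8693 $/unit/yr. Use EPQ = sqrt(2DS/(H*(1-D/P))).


1 - D/P = 1 - 0.2667 = 0.7333
H*(1-D/P) = 1.3707
2DS = 5200419.0795
EPQ = sqrt(3794011.2748) = 1947.8222

1947.8222 units


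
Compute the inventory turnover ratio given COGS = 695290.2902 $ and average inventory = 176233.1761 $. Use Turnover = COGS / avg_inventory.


Turnover = 695290.2902 / 176233.1761 = 3.9453

3.9453


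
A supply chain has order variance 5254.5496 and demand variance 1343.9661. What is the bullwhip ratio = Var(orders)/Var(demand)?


BW = 5254.5496 / 1343.9661 = 3.9097

3.9097


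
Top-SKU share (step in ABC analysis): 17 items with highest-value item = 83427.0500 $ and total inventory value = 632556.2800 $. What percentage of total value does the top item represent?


Top item = 83427.0500
Total = 632556.2800
Percentage = 83427.0500 / 632556.2800 * 100 = 13.1889

13.1889%


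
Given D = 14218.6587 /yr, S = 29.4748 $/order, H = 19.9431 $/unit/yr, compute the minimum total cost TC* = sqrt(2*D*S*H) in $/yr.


2*D*S*H = 16715992.1746
TC* = sqrt(16715992.1746) = 4088.5196

4088.5196 $/yr


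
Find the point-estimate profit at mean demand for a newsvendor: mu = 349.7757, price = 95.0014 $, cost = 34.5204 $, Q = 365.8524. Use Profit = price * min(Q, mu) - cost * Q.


Sales at mu = min(365.8524, 349.7757) = 349.7757
Revenue = 95.0014 * 349.7757 = 33229.1812
Total cost = 34.5204 * 365.8524 = 12629.3712
Profit = 33229.1812 - 12629.3712 = 20599.8100

20599.8100 $


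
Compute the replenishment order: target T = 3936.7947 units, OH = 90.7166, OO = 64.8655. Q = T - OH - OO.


Inventory position = OH + OO = 90.7166 + 64.8655 = 155.5821
Q = 3936.7947 - 155.5821 = 3781.2126

3781.2126 units


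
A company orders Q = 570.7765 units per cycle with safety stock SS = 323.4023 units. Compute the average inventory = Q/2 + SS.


Q/2 = 285.3883
Avg = 285.3883 + 323.4023 = 608.7906

608.7906 units


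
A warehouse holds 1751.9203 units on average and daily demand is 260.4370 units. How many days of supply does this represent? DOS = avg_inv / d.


DOS = 1751.9203 / 260.4370 = 6.7268

6.7268 days


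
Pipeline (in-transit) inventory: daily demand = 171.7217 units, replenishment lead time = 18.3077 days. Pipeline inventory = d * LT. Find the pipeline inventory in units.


Pipeline = 171.7217 * 18.3077 = 3143.8294

3143.8294 units


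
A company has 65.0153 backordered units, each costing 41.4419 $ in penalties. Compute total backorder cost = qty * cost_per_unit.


Total = 65.0153 * 41.4419 = 2694.3576

2694.3576 $


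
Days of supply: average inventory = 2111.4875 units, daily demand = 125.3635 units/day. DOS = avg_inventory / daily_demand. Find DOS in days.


DOS = 2111.4875 / 125.3635 = 16.8429

16.8429 days


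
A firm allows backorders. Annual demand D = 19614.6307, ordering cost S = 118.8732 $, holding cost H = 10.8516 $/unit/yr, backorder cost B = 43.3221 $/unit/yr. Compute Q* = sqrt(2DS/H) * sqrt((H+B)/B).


sqrt(2DS/H) = 655.5414
sqrt((H+B)/B) = 1.1183
Q* = 655.5414 * 1.1183 = 733.0602

733.0602 units


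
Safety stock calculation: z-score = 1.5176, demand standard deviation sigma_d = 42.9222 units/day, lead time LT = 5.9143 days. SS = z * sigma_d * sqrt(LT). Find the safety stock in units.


sqrt(LT) = sqrt(5.9143) = 2.4319
SS = 1.5176 * 42.9222 * 2.4319 = 158.4131

158.4131 units


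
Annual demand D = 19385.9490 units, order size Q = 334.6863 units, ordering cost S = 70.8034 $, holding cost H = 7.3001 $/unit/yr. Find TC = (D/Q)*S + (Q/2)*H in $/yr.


Ordering cost = D*S/Q = 4101.1272
Holding cost = Q*H/2 = 1221.6217
TC = 4101.1272 + 1221.6217 = 5322.7490

5322.7490 $/yr


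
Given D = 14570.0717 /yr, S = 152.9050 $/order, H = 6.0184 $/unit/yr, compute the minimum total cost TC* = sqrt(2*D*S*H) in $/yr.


2*D*S*H = 26816026.1542
TC* = sqrt(26816026.1542) = 5178.4193

5178.4193 $/yr


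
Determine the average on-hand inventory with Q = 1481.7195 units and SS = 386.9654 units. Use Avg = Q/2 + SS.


Q/2 = 740.8597
Avg = 740.8597 + 386.9654 = 1127.8251

1127.8251 units


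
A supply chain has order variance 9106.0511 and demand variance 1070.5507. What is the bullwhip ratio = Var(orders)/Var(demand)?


BW = 9106.0511 / 1070.5507 = 8.5060

8.5060


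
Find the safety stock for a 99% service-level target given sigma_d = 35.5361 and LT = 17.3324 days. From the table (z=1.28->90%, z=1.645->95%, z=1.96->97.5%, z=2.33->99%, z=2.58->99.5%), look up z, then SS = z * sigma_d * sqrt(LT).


From the table, SL = 99% corresponds to z = 2.33
sqrt(LT) = sqrt(17.3324) = 4.1632
SS = 2.33 * 35.5361 * 4.1632 = 344.7109

344.7109 units


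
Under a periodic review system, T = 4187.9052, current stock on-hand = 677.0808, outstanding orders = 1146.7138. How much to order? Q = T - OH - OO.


Inventory position = OH + OO = 677.0808 + 1146.7138 = 1823.7946
Q = 4187.9052 - 1823.7946 = 2364.1106

2364.1106 units


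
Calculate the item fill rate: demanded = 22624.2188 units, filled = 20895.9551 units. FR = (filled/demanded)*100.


FR = 20895.9551 / 22624.2188 * 100 = 92.3610

92.3610%


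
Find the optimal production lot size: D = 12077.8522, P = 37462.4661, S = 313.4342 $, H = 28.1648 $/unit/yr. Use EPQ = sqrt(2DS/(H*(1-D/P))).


1 - D/P = 1 - 0.3224 = 0.6776
H*(1-D/P) = 19.0845
2DS = 7571223.8841
EPQ = sqrt(396721.0254) = 629.8579

629.8579 units


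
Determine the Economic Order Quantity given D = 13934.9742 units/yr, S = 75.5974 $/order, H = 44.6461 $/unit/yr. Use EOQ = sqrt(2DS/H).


2*D*S = 2 * 13934.9742 * 75.5974 = 2106895.6372
2*D*S/H = 47191.0343
EOQ = sqrt(47191.0343) = 217.2350

217.2350 units


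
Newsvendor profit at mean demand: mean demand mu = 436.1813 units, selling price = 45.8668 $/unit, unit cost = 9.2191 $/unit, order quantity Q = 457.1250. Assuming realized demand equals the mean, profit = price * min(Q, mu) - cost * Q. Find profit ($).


Sales at mu = min(457.1250, 436.1813) = 436.1813
Revenue = 45.8668 * 436.1813 = 20006.2405
Total cost = 9.2191 * 457.1250 = 4214.2811
Profit = 20006.2405 - 4214.2811 = 15791.9594

15791.9594 $


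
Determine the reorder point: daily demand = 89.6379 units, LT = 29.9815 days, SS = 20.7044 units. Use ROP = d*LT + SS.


d*LT = 89.6379 * 29.9815 = 2687.4787
ROP = 2687.4787 + 20.7044 = 2708.1831

2708.1831 units


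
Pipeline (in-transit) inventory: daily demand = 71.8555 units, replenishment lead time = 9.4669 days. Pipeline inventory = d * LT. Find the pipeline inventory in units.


Pipeline = 71.8555 * 9.4669 = 680.2488

680.2488 units


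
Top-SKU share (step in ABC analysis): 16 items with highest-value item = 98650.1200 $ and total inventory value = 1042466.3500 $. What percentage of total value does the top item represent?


Top item = 98650.1200
Total = 1042466.3500
Percentage = 98650.1200 / 1042466.3500 * 100 = 9.4631

9.4631%


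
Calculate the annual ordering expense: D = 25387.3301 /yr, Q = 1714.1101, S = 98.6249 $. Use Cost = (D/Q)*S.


Number of orders = D/Q = 14.8108
Cost = 14.8108 * 98.6249 = 1460.7130

1460.7130 $/yr


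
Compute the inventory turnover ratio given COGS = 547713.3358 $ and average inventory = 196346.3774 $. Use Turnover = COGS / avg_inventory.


Turnover = 547713.3358 / 196346.3774 = 2.7895

2.7895


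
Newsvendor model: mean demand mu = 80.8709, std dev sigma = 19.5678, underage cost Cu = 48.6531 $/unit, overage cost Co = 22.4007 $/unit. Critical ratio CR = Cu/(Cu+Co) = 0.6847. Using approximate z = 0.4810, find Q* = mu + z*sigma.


CR = Cu/(Cu+Co) = 48.6531/(48.6531+22.4007) = 0.6847
z = 0.4810
Q* = 80.8709 + 0.4810 * 19.5678 = 90.2830

90.2830 units


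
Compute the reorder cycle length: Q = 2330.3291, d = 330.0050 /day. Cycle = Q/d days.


Cycle = 2330.3291 / 330.0050 = 7.0615

7.0615 days


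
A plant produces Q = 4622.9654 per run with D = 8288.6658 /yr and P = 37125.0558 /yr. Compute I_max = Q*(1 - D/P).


D/P = 0.2233
1 - D/P = 0.7767
I_max = 4622.9654 * 0.7767 = 3590.8265

3590.8265 units


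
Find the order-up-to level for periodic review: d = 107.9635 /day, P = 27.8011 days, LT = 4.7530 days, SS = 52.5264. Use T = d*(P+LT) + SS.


P + LT = 32.5541
d*(P+LT) = 107.9635 * 32.5541 = 3514.6546
T = 3514.6546 + 52.5264 = 3567.1810

3567.1810 units


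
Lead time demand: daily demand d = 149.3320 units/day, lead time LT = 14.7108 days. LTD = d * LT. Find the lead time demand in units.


LTD = 149.3320 * 14.7108 = 2196.7932

2196.7932 units


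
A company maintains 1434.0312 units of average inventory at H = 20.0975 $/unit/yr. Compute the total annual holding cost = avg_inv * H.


Cost = 1434.0312 * 20.0975 = 28820.4420

28820.4420 $/yr


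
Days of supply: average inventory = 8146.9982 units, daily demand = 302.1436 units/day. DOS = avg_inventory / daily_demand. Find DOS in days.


DOS = 8146.9982 / 302.1436 = 26.9640

26.9640 days


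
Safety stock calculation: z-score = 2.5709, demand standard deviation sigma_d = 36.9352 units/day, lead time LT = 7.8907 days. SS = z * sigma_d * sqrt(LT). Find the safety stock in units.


sqrt(LT) = sqrt(7.8907) = 2.8090
SS = 2.5709 * 36.9352 * 2.8090 = 266.7371

266.7371 units


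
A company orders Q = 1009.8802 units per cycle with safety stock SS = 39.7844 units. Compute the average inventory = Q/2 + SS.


Q/2 = 504.9401
Avg = 504.9401 + 39.7844 = 544.7245

544.7245 units


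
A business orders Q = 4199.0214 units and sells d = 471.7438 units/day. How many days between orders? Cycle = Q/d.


Cycle = 4199.0214 / 471.7438 = 8.9011

8.9011 days


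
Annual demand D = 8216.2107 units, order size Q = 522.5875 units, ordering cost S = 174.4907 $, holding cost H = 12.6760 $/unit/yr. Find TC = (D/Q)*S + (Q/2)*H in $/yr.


Ordering cost = D*S/Q = 2743.3728
Holding cost = Q*H/2 = 3312.1596
TC = 2743.3728 + 3312.1596 = 6055.5324

6055.5324 $/yr


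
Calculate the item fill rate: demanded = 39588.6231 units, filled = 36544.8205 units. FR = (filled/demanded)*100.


FR = 36544.8205 / 39588.6231 * 100 = 92.3114

92.3114%


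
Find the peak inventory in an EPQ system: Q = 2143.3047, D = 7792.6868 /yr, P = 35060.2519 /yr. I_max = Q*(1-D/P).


D/P = 0.2223
1 - D/P = 0.7777
I_max = 2143.3047 * 0.7777 = 1666.9219

1666.9219 units


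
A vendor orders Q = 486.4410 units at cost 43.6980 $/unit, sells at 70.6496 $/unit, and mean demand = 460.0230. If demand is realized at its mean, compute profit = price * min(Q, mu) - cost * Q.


Sales at mu = min(486.4410, 460.0230) = 460.0230
Revenue = 70.6496 * 460.0230 = 32500.4409
Total cost = 43.6980 * 486.4410 = 21256.4988
Profit = 32500.4409 - 21256.4988 = 11243.9421

11243.9421 $


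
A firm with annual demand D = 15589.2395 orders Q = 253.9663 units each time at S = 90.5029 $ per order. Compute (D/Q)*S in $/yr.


Number of orders = D/Q = 61.3831
Cost = 61.3831 * 90.5029 = 5555.3488

5555.3488 $/yr


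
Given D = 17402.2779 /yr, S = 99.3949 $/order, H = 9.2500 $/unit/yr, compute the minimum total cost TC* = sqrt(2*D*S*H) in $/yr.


2*D*S*H = 31999406.9254
TC* = sqrt(31999406.9254) = 5656.8018

5656.8018 $/yr


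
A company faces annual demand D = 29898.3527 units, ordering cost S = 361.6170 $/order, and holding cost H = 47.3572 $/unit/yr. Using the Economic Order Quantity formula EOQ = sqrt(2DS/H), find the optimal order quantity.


2*D*S = 2 * 29898.3527 * 361.6170 = 21623505.2166
2*D*S/H = 456604.3857
EOQ = sqrt(456604.3857) = 675.7251

675.7251 units


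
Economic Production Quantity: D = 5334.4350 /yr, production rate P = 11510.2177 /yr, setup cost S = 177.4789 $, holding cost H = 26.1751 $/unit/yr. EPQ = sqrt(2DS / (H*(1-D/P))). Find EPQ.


1 - D/P = 1 - 0.4635 = 0.5365
H*(1-D/P) = 14.0442
2DS = 1893499.3118
EPQ = sqrt(134824.3494) = 367.1844

367.1844 units


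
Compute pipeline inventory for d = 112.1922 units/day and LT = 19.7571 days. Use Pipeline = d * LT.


Pipeline = 112.1922 * 19.7571 = 2216.5925

2216.5925 units


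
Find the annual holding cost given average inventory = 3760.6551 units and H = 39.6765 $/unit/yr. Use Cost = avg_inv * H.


Cost = 3760.6551 * 39.6765 = 149209.6321

149209.6321 $/yr


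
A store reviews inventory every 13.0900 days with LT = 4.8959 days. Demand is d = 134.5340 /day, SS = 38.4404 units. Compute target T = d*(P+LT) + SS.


P + LT = 17.9859
d*(P+LT) = 134.5340 * 17.9859 = 2419.7151
T = 2419.7151 + 38.4404 = 2458.1555

2458.1555 units


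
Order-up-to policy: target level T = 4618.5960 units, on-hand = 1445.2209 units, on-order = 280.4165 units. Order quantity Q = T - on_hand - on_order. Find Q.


Inventory position = OH + OO = 1445.2209 + 280.4165 = 1725.6374
Q = 4618.5960 - 1725.6374 = 2892.9586

2892.9586 units


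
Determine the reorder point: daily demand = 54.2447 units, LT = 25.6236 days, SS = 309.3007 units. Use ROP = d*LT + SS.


d*LT = 54.2447 * 25.6236 = 1389.9445
ROP = 1389.9445 + 309.3007 = 1699.2452

1699.2452 units


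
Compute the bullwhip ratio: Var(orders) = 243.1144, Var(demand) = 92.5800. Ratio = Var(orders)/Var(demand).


BW = 243.1144 / 92.5800 = 2.6260

2.6260


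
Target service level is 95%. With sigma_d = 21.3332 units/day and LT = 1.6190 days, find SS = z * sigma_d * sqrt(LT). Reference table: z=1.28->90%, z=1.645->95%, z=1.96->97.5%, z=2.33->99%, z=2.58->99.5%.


From the table, SL = 95% corresponds to z = 1.645
sqrt(LT) = sqrt(1.6190) = 1.2724
SS = 1.645 * 21.3332 * 1.2724 = 44.6525

44.6525 units


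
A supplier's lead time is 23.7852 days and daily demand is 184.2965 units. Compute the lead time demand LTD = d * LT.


LTD = 184.2965 * 23.7852 = 4383.5291

4383.5291 units


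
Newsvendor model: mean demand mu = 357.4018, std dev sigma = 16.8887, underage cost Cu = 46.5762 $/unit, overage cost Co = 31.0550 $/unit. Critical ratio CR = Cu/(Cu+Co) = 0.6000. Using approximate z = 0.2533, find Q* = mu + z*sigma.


CR = Cu/(Cu+Co) = 46.5762/(46.5762+31.0550) = 0.6000
z = 0.2533
Q* = 357.4018 + 0.2533 * 16.8887 = 361.6797

361.6797 units


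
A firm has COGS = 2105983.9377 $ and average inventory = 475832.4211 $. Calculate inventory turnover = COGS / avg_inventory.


Turnover = 2105983.9377 / 475832.4211 = 4.4259

4.4259


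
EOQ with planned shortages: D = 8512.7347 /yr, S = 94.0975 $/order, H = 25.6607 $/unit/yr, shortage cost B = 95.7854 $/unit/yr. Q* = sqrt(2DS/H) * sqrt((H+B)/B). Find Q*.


sqrt(2DS/H) = 249.8644
sqrt((H+B)/B) = 1.1260
Q* = 249.8644 * 1.1260 = 281.3497

281.3497 units


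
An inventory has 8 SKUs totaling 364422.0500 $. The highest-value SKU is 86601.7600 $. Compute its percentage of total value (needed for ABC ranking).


Top item = 86601.7600
Total = 364422.0500
Percentage = 86601.7600 / 364422.0500 * 100 = 23.7641

23.7641%


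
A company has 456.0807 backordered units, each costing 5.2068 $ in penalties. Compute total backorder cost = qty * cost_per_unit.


Total = 456.0807 * 5.2068 = 2374.7210

2374.7210 $


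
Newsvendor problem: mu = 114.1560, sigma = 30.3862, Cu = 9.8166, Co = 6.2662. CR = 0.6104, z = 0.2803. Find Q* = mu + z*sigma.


CR = Cu/(Cu+Co) = 9.8166/(9.8166+6.2662) = 0.6104
z = 0.2803
Q* = 114.1560 + 0.2803 * 30.3862 = 122.6733

122.6733 units


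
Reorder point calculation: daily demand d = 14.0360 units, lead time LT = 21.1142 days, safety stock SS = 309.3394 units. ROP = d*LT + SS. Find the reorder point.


d*LT = 14.0360 * 21.1142 = 296.3589
ROP = 296.3589 + 309.3394 = 605.6983

605.6983 units


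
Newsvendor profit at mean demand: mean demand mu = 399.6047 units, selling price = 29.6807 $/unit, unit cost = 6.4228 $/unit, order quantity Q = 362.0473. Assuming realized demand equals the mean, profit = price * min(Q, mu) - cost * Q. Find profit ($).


Sales at mu = min(362.0473, 399.6047) = 362.0473
Revenue = 29.6807 * 362.0473 = 10745.8173
Total cost = 6.4228 * 362.0473 = 2325.3574
Profit = 10745.8173 - 2325.3574 = 8420.4599

8420.4599 $


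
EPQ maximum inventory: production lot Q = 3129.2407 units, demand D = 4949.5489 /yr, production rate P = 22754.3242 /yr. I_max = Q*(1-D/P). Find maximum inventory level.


D/P = 0.2175
1 - D/P = 0.7825
I_max = 3129.2407 * 0.7825 = 2448.5644

2448.5644 units


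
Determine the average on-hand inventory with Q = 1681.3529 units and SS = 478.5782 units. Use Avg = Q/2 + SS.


Q/2 = 840.6765
Avg = 840.6765 + 478.5782 = 1319.2547

1319.2547 units


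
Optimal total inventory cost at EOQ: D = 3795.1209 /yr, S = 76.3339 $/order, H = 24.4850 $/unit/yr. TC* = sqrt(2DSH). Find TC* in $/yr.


2*D*S*H = 14186431.6928
TC* = sqrt(14186431.6928) = 3766.4880

3766.4880 $/yr


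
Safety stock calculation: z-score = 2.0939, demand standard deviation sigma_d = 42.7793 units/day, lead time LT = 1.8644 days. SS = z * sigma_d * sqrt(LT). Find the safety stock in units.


sqrt(LT) = sqrt(1.8644) = 1.3654
SS = 2.0939 * 42.7793 * 1.3654 = 122.3092

122.3092 units


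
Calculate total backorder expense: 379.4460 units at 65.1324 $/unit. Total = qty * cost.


Total = 379.4460 * 65.1324 = 24714.2287

24714.2287 $


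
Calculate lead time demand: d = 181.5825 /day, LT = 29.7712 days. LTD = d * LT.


LTD = 181.5825 * 29.7712 = 5405.9289

5405.9289 units


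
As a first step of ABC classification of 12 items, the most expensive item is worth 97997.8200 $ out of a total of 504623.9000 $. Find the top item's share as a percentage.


Top item = 97997.8200
Total = 504623.9000
Percentage = 97997.8200 / 504623.9000 * 100 = 19.4200

19.4200%


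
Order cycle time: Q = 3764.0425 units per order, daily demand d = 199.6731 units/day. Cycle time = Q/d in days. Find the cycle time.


Cycle = 3764.0425 / 199.6731 = 18.8510

18.8510 days


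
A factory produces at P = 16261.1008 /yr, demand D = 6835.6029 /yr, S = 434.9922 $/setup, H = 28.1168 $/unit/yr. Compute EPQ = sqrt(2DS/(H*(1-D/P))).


1 - D/P = 1 - 0.4204 = 0.5796
H*(1-D/P) = 16.2975
2DS = 5946867.8876
EPQ = sqrt(364895.1070) = 604.0655

604.0655 units


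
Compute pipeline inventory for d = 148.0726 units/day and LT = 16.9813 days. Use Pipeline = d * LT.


Pipeline = 148.0726 * 16.9813 = 2514.4652

2514.4652 units


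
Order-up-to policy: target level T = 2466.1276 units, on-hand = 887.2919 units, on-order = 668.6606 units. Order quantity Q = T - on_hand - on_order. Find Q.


Inventory position = OH + OO = 887.2919 + 668.6606 = 1555.9525
Q = 2466.1276 - 1555.9525 = 910.1751

910.1751 units


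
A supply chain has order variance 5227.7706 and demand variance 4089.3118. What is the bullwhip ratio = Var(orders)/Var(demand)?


BW = 5227.7706 / 4089.3118 = 1.2784

1.2784


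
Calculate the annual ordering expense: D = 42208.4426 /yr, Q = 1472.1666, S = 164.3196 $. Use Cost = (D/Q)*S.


Number of orders = D/Q = 28.6710
Cost = 28.6710 * 164.3196 = 4711.2021

4711.2021 $/yr


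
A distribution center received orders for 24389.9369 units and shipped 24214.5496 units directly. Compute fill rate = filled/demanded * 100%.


FR = 24214.5496 / 24389.9369 * 100 = 99.2809

99.2809%


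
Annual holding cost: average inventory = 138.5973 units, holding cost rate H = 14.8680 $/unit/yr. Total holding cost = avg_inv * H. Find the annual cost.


Cost = 138.5973 * 14.8680 = 2060.6647

2060.6647 $/yr


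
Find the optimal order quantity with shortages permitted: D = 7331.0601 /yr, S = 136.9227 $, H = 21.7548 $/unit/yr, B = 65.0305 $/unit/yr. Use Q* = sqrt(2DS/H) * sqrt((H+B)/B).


sqrt(2DS/H) = 303.7796
sqrt((H+B)/B) = 1.1552
Q* = 303.7796 * 1.1552 = 350.9321

350.9321 units


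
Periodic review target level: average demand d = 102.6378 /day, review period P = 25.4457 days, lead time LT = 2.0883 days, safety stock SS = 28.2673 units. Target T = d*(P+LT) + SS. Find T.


P + LT = 27.5340
d*(P+LT) = 102.6378 * 27.5340 = 2826.0292
T = 2826.0292 + 28.2673 = 2854.2965

2854.2965 units


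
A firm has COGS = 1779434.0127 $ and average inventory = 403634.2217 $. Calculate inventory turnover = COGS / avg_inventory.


Turnover = 1779434.0127 / 403634.2217 = 4.4085

4.4085


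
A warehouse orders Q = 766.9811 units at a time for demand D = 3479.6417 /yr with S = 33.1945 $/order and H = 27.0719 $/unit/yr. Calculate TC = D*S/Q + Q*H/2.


Ordering cost = D*S/Q = 150.5969
Holding cost = Q*H/2 = 10381.8178
TC = 150.5969 + 10381.8178 = 10532.4147

10532.4147 $/yr


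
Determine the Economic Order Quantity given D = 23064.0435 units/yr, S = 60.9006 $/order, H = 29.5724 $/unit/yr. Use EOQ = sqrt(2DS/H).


2*D*S = 2 * 23064.0435 * 60.9006 = 2809228.1752
2*D*S/H = 94994.9336
EOQ = sqrt(94994.9336) = 308.2125

308.2125 units


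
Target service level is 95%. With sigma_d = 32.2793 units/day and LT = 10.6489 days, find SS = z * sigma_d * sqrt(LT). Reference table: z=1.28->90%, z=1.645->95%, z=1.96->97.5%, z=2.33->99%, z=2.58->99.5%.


From the table, SL = 95% corresponds to z = 1.645
sqrt(LT) = sqrt(10.6489) = 3.2633
SS = 1.645 * 32.2793 * 3.2633 = 173.2776

173.2776 units


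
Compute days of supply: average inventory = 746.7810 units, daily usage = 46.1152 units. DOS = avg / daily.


DOS = 746.7810 / 46.1152 = 16.1938

16.1938 days


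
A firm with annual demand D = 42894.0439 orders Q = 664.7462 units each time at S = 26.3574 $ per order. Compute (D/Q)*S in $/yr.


Number of orders = D/Q = 64.5269
Cost = 64.5269 * 26.3574 = 1700.7626

1700.7626 $/yr


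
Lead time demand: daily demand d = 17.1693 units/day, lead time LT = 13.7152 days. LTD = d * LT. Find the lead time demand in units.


LTD = 17.1693 * 13.7152 = 235.4804

235.4804 units


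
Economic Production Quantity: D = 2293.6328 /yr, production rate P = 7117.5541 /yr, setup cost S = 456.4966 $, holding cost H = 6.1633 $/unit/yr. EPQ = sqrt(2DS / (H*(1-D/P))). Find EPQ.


1 - D/P = 1 - 0.3223 = 0.6777
H*(1-D/P) = 4.1772
2DS = 2094071.1497
EPQ = sqrt(501312.6791) = 708.0344

708.0344 units


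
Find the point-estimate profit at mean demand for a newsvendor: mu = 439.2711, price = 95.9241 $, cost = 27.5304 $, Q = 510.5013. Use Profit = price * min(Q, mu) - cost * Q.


Sales at mu = min(510.5013, 439.2711) = 439.2711
Revenue = 95.9241 * 439.2711 = 42136.6849
Total cost = 27.5304 * 510.5013 = 14054.3050
Profit = 42136.6849 - 14054.3050 = 28082.3799

28082.3799 $


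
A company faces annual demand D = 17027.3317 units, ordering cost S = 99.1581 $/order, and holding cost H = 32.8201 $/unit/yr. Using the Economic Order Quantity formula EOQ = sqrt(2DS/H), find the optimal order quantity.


2*D*S = 2 * 17027.3317 * 99.1581 = 3376795.7189
2*D*S/H = 102888.0387
EOQ = sqrt(102888.0387) = 320.7617

320.7617 units


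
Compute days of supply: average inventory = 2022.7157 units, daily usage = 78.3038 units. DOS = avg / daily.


DOS = 2022.7157 / 78.3038 = 25.8316

25.8316 days


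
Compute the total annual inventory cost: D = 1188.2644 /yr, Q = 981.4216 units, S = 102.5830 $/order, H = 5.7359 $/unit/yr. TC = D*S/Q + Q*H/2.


Ordering cost = D*S/Q = 124.2032
Holding cost = Q*H/2 = 2814.6681
TC = 124.2032 + 2814.6681 = 2938.8713

2938.8713 $/yr


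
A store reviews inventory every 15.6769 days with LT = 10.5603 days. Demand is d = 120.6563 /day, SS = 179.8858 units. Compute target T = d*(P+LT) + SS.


P + LT = 26.2372
d*(P+LT) = 120.6563 * 26.2372 = 3165.6835
T = 3165.6835 + 179.8858 = 3345.5693

3345.5693 units


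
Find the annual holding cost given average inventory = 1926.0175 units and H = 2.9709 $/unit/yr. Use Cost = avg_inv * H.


Cost = 1926.0175 * 2.9709 = 5722.0054

5722.0054 $/yr


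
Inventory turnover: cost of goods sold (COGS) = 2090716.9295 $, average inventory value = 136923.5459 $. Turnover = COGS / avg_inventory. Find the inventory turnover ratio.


Turnover = 2090716.9295 / 136923.5459 = 15.2692

15.2692


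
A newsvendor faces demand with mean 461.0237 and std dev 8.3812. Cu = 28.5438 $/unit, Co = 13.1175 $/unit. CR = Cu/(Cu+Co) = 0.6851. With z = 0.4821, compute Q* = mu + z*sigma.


CR = Cu/(Cu+Co) = 28.5438/(28.5438+13.1175) = 0.6851
z = 0.4821
Q* = 461.0237 + 0.4821 * 8.3812 = 465.0643

465.0643 units


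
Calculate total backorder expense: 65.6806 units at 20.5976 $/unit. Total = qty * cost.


Total = 65.6806 * 20.5976 = 1352.8627

1352.8627 $


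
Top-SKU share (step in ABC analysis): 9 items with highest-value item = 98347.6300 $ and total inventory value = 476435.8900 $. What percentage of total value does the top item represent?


Top item = 98347.6300
Total = 476435.8900
Percentage = 98347.6300 / 476435.8900 * 100 = 20.6424

20.6424%


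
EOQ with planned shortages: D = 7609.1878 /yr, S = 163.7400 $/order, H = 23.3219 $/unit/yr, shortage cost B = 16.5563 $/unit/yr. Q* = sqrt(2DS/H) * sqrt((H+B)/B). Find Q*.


sqrt(2DS/H) = 326.8734
sqrt((H+B)/B) = 1.5520
Q* = 326.8734 * 1.5520 = 507.3010

507.3010 units


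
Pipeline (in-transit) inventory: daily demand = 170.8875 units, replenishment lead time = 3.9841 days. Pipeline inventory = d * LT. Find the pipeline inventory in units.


Pipeline = 170.8875 * 3.9841 = 680.8329

680.8329 units


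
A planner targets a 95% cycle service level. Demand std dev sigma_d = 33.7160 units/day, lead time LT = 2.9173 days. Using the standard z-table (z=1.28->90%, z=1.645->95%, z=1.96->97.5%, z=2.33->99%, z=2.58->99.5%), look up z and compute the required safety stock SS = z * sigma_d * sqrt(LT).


From the table, SL = 95% corresponds to z = 1.645
sqrt(LT) = sqrt(2.9173) = 1.7080
SS = 1.645 * 33.7160 * 1.7080 = 94.7311

94.7311 units


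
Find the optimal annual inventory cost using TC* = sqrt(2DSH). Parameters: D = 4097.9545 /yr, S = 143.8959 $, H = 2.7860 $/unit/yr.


2*D*S*H = 3285690.5574
TC* = sqrt(3285690.5574) = 1812.6474

1812.6474 $/yr


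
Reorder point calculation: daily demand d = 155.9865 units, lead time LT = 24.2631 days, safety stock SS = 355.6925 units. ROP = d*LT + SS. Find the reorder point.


d*LT = 155.9865 * 24.2631 = 3784.7160
ROP = 3784.7160 + 355.6925 = 4140.4085

4140.4085 units


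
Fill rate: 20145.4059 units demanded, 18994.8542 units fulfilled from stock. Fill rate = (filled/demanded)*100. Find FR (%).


FR = 18994.8542 / 20145.4059 * 100 = 94.2888

94.2888%


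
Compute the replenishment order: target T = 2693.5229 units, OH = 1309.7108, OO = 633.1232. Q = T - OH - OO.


Inventory position = OH + OO = 1309.7108 + 633.1232 = 1942.8340
Q = 2693.5229 - 1942.8340 = 750.6889

750.6889 units


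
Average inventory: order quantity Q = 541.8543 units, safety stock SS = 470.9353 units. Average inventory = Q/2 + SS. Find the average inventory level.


Q/2 = 270.9271
Avg = 270.9271 + 470.9353 = 741.8624

741.8624 units


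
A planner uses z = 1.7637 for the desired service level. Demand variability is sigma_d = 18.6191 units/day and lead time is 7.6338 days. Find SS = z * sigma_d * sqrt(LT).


sqrt(LT) = sqrt(7.6338) = 2.7629
SS = 1.7637 * 18.6191 * 2.7629 = 90.7306

90.7306 units


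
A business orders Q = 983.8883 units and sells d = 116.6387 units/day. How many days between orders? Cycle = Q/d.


Cycle = 983.8883 / 116.6387 = 8.4354

8.4354 days


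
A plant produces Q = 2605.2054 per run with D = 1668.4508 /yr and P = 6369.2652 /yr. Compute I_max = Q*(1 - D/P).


D/P = 0.2620
1 - D/P = 0.7380
I_max = 2605.2054 * 0.7380 = 1922.7629

1922.7629 units


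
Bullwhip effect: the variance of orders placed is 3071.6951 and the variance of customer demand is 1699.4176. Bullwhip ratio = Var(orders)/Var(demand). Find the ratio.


BW = 3071.6951 / 1699.4176 = 1.8075

1.8075


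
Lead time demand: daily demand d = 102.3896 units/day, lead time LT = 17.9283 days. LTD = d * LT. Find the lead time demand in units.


LTD = 102.3896 * 17.9283 = 1835.6715

1835.6715 units


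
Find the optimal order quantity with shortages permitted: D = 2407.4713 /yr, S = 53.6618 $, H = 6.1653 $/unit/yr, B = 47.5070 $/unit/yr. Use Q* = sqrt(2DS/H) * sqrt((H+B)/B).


sqrt(2DS/H) = 204.7157
sqrt((H+B)/B) = 1.0629
Q* = 204.7157 * 1.0629 = 217.5942

217.5942 units


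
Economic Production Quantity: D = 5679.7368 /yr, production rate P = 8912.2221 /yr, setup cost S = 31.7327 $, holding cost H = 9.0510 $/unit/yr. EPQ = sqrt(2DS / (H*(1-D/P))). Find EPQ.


1 - D/P = 1 - 0.6373 = 0.3627
H*(1-D/P) = 3.2828
2DS = 360466.7679
EPQ = sqrt(109803.9871) = 331.3668

331.3668 units


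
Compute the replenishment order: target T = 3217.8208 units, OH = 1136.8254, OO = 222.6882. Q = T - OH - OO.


Inventory position = OH + OO = 1136.8254 + 222.6882 = 1359.5136
Q = 3217.8208 - 1359.5136 = 1858.3072

1858.3072 units


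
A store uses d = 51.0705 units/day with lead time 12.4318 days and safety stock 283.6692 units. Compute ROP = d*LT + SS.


d*LT = 51.0705 * 12.4318 = 634.8982
ROP = 634.8982 + 283.6692 = 918.5674

918.5674 units


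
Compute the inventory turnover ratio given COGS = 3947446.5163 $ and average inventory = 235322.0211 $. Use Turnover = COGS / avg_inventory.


Turnover = 3947446.5163 / 235322.0211 = 16.7747

16.7747


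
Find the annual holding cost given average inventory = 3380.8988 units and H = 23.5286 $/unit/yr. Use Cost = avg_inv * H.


Cost = 3380.8988 * 23.5286 = 79547.8155

79547.8155 $/yr


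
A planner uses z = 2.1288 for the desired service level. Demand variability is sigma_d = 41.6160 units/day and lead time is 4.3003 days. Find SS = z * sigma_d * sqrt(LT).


sqrt(LT) = sqrt(4.3003) = 2.0737
SS = 2.1288 * 41.6160 * 2.0737 = 183.7150

183.7150 units


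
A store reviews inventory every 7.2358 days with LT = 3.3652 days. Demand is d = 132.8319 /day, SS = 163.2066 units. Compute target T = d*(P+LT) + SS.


P + LT = 10.6010
d*(P+LT) = 132.8319 * 10.6010 = 1408.1510
T = 1408.1510 + 163.2066 = 1571.3576

1571.3576 units


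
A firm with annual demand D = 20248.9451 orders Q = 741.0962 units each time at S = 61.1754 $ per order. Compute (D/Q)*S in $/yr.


Number of orders = D/Q = 27.3230
Cost = 27.3230 * 61.1754 = 1671.4933

1671.4933 $/yr


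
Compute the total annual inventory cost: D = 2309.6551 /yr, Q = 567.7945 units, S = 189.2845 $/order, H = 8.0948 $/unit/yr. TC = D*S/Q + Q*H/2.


Ordering cost = D*S/Q = 769.9650
Holding cost = Q*H/2 = 2298.0915
TC = 769.9650 + 2298.0915 = 3068.0565

3068.0565 $/yr


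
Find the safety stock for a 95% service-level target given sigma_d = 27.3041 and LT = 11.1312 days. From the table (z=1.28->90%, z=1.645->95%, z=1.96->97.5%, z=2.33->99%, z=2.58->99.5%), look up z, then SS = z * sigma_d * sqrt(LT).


From the table, SL = 95% corresponds to z = 1.645
sqrt(LT) = sqrt(11.1312) = 3.3363
SS = 1.645 * 27.3041 * 3.3363 = 149.8528

149.8528 units


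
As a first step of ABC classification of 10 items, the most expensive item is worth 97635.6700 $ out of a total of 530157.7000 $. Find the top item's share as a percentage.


Top item = 97635.6700
Total = 530157.7000
Percentage = 97635.6700 / 530157.7000 * 100 = 18.4163

18.4163%


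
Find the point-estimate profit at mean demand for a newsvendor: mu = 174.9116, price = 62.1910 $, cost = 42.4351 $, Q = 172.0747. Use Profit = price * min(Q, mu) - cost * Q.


Sales at mu = min(172.0747, 174.9116) = 172.0747
Revenue = 62.1910 * 172.0747 = 10701.4977
Total cost = 42.4351 * 172.0747 = 7302.0071
Profit = 10701.4977 - 7302.0071 = 3399.4906

3399.4906 $


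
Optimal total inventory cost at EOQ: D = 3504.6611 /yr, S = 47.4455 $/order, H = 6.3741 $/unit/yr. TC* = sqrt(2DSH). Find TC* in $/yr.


2*D*S*H = 2119775.7726
TC* = sqrt(2119775.7726) = 1455.9450

1455.9450 $/yr


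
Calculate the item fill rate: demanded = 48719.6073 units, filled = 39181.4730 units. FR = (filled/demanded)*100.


FR = 39181.4730 / 48719.6073 * 100 = 80.4224

80.4224%


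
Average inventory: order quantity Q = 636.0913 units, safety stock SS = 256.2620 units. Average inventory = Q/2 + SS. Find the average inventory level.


Q/2 = 318.0457
Avg = 318.0457 + 256.2620 = 574.3076

574.3076 units


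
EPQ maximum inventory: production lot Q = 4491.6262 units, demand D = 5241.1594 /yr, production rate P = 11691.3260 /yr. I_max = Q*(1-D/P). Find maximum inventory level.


D/P = 0.4483
1 - D/P = 0.5517
I_max = 4491.6262 * 0.5517 = 2478.0540

2478.0540 units


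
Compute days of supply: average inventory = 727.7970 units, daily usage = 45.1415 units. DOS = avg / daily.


DOS = 727.7970 / 45.1415 = 16.1226

16.1226 days


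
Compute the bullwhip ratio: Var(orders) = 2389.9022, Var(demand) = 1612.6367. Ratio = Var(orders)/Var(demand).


BW = 2389.9022 / 1612.6367 = 1.4820

1.4820


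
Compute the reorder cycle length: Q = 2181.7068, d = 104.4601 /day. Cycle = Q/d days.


Cycle = 2181.7068 / 104.4601 = 20.8856

20.8856 days


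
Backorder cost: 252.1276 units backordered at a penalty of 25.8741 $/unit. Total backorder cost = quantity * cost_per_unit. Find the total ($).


Total = 252.1276 * 25.8741 = 6523.5747

6523.5747 $


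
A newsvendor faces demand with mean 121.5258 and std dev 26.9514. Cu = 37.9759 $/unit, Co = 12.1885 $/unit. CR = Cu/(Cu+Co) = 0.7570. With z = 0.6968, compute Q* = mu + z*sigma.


CR = Cu/(Cu+Co) = 37.9759/(37.9759+12.1885) = 0.7570
z = 0.6968
Q* = 121.5258 + 0.6968 * 26.9514 = 140.3055

140.3055 units


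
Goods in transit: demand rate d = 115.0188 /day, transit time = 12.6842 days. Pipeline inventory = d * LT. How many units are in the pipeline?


Pipeline = 115.0188 * 12.6842 = 1458.9215

1458.9215 units


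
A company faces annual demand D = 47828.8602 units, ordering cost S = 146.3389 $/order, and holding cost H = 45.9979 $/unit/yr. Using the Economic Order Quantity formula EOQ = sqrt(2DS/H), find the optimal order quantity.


2*D*S = 2 * 47828.8602 * 146.3389 = 13998445.5798
2*D*S/H = 304327.9276
EOQ = sqrt(304327.9276) = 551.6592

551.6592 units


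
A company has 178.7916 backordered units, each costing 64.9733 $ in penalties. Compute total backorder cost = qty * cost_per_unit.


Total = 178.7916 * 64.9733 = 11616.6803

11616.6803 $


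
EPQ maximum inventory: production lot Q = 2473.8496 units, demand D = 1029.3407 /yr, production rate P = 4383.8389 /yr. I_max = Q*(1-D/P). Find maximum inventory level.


D/P = 0.2348
1 - D/P = 0.7652
I_max = 2473.8496 * 0.7652 = 1892.9811

1892.9811 units


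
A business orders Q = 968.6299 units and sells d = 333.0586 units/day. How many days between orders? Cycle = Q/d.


Cycle = 968.6299 / 333.0586 = 2.9083

2.9083 days


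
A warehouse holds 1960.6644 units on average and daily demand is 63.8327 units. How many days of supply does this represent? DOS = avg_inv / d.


DOS = 1960.6644 / 63.8327 = 30.7157

30.7157 days


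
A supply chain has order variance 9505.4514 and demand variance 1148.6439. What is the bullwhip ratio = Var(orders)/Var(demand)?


BW = 9505.4514 / 1148.6439 = 8.2754

8.2754


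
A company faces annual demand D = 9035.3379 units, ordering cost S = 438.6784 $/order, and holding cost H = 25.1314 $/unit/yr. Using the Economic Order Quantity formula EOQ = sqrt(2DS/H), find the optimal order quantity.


2*D*S = 2 * 9035.3379 * 438.6784 = 7927215.1469
2*D*S/H = 315430.7021
EOQ = sqrt(315430.7021) = 561.6322

561.6322 units


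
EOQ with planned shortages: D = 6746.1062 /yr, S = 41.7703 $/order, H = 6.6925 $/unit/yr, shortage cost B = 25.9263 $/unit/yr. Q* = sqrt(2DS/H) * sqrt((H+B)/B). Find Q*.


sqrt(2DS/H) = 290.1892
sqrt((H+B)/B) = 1.1217
Q* = 290.1892 * 1.1217 = 325.4954

325.4954 units


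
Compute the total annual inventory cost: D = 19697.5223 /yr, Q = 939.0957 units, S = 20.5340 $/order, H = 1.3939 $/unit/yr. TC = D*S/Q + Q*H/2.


Ordering cost = D*S/Q = 430.7004
Holding cost = Q*H/2 = 654.5027
TC = 430.7004 + 654.5027 = 1085.2032

1085.2032 $/yr


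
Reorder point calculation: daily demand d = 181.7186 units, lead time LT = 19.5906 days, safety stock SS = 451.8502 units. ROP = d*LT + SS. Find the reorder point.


d*LT = 181.7186 * 19.5906 = 3559.9764
ROP = 3559.9764 + 451.8502 = 4011.8266

4011.8266 units


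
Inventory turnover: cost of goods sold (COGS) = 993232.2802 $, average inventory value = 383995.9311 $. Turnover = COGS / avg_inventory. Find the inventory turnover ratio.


Turnover = 993232.2802 / 383995.9311 = 2.5866

2.5866


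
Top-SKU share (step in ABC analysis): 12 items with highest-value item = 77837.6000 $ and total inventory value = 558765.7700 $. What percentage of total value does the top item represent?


Top item = 77837.6000
Total = 558765.7700
Percentage = 77837.6000 / 558765.7700 * 100 = 13.9303

13.9303%


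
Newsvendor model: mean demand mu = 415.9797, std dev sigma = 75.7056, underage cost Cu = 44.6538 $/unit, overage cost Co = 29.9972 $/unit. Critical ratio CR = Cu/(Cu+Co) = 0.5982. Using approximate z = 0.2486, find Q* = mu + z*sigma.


CR = Cu/(Cu+Co) = 44.6538/(44.6538+29.9972) = 0.5982
z = 0.2486
Q* = 415.9797 + 0.2486 * 75.7056 = 434.8001

434.8001 units


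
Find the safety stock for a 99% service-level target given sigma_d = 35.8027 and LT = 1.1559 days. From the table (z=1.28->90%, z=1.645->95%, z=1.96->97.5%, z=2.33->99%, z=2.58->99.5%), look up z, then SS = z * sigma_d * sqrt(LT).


From the table, SL = 99% corresponds to z = 2.33
sqrt(LT) = sqrt(1.1559) = 1.0751
SS = 2.33 * 35.8027 * 1.0751 = 89.6875

89.6875 units


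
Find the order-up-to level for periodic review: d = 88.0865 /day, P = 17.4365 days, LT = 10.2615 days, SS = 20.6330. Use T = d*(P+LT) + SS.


P + LT = 27.6980
d*(P+LT) = 88.0865 * 27.6980 = 2439.8199
T = 2439.8199 + 20.6330 = 2460.4529

2460.4529 units


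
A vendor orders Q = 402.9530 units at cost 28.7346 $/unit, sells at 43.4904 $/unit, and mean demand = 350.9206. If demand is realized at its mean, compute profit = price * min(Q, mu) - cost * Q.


Sales at mu = min(402.9530, 350.9206) = 350.9206
Revenue = 43.4904 * 350.9206 = 15261.6773
Total cost = 28.7346 * 402.9530 = 11578.6933
Profit = 15261.6773 - 11578.6933 = 3682.9840

3682.9840 $
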